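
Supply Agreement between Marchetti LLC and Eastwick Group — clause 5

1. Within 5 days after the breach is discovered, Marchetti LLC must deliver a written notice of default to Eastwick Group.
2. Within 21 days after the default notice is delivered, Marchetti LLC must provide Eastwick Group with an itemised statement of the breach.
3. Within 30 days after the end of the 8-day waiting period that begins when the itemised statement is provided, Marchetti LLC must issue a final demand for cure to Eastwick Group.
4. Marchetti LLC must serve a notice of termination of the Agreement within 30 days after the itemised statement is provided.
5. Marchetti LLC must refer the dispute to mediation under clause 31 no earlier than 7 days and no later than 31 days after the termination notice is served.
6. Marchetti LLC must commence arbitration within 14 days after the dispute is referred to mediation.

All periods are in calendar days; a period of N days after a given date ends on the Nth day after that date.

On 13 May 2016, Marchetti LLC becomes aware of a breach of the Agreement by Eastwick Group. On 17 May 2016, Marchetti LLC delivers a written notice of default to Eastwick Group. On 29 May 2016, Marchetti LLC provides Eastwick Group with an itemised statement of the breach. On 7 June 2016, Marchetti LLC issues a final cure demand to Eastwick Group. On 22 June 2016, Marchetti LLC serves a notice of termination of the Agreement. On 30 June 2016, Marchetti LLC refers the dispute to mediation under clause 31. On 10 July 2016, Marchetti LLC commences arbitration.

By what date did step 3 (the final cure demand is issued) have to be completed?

The itemised statement is provided on 29 May 2016; the 8-day waiting period therefore ends 6 June 2016, and step 3 runs from that date. 30 days after 6 June 2016 is 6 July 2016.

6 July 2016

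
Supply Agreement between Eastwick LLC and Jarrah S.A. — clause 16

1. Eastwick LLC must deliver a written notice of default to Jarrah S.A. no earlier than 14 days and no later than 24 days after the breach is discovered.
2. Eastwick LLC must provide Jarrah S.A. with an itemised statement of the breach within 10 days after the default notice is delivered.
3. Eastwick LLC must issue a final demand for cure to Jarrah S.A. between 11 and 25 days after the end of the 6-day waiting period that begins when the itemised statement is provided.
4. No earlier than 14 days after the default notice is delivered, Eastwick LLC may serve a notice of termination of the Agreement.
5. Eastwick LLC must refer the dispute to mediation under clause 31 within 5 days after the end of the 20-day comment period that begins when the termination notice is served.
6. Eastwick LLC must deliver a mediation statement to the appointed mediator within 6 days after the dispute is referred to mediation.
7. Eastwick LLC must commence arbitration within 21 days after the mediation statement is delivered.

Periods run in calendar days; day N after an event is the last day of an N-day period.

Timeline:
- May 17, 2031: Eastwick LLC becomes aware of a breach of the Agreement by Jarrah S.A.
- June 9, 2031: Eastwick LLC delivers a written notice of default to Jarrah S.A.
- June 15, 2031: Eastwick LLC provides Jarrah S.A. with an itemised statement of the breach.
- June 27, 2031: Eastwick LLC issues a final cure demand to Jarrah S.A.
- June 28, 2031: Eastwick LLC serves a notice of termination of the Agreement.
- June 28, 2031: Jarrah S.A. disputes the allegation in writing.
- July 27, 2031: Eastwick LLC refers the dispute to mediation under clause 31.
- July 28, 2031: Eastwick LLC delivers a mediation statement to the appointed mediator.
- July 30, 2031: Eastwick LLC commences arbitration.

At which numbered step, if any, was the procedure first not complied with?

Step 3

(1) the permitted window runs from May 17, 2031 + 14 = May 31, 2031 to May 17, 2031 + 24 = June 10, 2031; June 9, 2031 falls inside that range.
(2) due by June 9, 2031 + 10 days = June 19, 2031; done June 15, 2031 — timely.
(3) the permitted window runs from June 21, 2031 + 11 = July 2, 2031 to June 21, 2031 + 25 = July 16, 2031; June 27, 2031 is 5 days too early.
The procedure was therefore not followed at step 3.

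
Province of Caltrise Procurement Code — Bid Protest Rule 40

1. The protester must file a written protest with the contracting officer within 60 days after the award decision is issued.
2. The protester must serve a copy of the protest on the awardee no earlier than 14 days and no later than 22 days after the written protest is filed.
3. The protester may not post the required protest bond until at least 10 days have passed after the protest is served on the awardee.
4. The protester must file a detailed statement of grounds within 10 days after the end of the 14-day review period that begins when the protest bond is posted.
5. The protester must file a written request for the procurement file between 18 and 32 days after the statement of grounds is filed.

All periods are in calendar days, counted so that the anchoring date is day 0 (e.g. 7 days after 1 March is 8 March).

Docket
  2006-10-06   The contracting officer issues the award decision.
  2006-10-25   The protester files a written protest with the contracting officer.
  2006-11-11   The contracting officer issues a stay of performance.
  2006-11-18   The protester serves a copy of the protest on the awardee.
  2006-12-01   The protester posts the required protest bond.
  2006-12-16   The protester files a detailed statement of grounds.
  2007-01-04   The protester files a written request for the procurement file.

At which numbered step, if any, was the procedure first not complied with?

Step 1: 60 days after 2006-10-06 (when the award decision is issued) is 2006-12-05; done 2006-10-25 — timely.
Step 2: the window is 14–22 days after 2006-10-25 (when the written protest is filed), so 2006-11-08 through 2006-11-16; 2006-11-18 is 2 days past the end of the window.
That is the first point of non-compliance.

Step 2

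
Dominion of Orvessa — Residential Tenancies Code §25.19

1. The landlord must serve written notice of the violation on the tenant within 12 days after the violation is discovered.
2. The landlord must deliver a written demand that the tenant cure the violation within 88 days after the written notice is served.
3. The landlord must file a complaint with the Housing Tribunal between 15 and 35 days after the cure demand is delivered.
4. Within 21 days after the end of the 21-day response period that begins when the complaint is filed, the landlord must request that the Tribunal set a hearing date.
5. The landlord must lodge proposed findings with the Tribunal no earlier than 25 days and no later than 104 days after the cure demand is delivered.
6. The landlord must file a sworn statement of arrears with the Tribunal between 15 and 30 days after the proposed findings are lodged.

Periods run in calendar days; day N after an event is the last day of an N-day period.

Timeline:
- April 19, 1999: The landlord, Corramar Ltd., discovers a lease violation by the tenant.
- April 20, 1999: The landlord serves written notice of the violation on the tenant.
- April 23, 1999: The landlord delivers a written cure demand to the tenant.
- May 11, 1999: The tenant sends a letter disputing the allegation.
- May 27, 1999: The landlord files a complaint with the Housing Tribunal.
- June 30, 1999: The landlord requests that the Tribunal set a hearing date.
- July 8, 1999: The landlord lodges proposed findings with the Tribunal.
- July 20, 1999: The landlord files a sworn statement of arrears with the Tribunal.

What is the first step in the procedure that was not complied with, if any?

Step 1 — counting 12 days from April 19, 1999 (when the violation is discovered) gives a deadline of May 1, 1999; done April 20, 1999 — timely.
Step 2 — counting 88 days from April 20, 1999 (when the written notice is served) gives a deadline of July 17, 1999; April 23, 1999 is within that limit.
Step 3 — 15 and 35 days from April 23, 1999 (when the cure demand is delivered) are May 8, 1999 and May 28, 1999 respectively; May 27, 1999 falls inside that range.
Step 4 — counting 21 days from June 17, 1999 (end of the 21-day response period, which began when the complaint is filed on May 27, 1999) gives a deadline of July 8, 1999; June 30, 1999 is within that limit.
Step 5 — 25 and 104 days from April 23, 1999 (when the cure demand is delivered) are May 18, 1999 and August 5, 1999 respectively; done July 8, 1999, which is between those dates.
Step 6 — 15 and 30 days from July 8, 1999 (when the proposed findings are lodged) are July 23, 1999 and August 7, 1999 respectively; July 20, 1999 is 3 days too early.

Step 6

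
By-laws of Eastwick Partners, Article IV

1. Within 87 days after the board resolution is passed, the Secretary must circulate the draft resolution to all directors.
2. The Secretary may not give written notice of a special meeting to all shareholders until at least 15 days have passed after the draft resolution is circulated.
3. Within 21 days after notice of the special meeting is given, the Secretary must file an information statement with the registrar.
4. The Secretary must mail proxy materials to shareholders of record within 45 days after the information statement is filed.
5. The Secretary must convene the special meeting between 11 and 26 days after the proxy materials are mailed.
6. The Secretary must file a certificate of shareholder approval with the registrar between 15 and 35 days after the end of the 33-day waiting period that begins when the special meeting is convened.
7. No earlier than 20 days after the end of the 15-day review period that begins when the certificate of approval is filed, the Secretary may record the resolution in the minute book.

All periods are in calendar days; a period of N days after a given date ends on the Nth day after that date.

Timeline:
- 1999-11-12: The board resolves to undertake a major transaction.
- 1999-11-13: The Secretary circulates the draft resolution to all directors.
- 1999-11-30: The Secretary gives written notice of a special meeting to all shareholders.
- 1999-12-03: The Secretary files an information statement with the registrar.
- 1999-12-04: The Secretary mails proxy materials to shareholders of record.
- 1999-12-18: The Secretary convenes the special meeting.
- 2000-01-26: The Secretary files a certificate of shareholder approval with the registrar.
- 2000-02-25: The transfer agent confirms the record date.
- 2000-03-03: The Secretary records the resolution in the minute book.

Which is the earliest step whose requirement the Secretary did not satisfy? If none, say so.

(1) due by 1999-11-12 + 87 days = 2000-02-07; 1999-11-13 is within that limit.
(2) permitted from 1999-11-13 + 15 days = 1999-11-28 onward; 1999-11-30 is on or after that date.
(3) due by 1999-11-30 + 21 days = 1999-12-21; 1999-12-03 is within that limit.
(4) due by 1999-12-03 + 45 days = 2000-01-17; done 1999-12-04 — timely.
(5) the permitted window runs from 1999-12-04 + 11 = 1999-12-15 to 1999-12-04 + 26 = 1999-12-30; done 1999-12-18 — within the window.
(6) the permitted window runs from 2000-01-20 + 15 = 2000-02-04 to 2000-01-20 + 35 = 2000-02-24; done 2000-01-26 — 9 days before the window opened.
Later steps need not be reached.

Step 6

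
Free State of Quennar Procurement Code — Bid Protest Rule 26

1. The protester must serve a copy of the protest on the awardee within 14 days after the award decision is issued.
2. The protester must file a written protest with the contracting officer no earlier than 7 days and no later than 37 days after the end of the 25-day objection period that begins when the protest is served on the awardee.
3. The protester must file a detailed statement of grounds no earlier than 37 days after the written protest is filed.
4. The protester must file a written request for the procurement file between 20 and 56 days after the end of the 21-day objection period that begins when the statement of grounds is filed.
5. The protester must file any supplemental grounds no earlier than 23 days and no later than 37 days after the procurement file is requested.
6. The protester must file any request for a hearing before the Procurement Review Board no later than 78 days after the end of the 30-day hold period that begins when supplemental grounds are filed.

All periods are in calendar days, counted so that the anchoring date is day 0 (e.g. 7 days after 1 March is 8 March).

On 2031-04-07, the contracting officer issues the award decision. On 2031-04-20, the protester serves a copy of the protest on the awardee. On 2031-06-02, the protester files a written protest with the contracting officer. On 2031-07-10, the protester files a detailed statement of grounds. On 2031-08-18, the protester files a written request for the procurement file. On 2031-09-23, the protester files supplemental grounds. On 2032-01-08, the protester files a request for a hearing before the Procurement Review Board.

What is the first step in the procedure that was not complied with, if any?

Step 4

Step 1 — counting 14 days from 2031-04-07 (when the award decision is issued) gives a deadline of 2031-04-21; completed 2031-04-20, before the deadline.
Step 2 — 7 and 37 days from 2031-05-15 (end of the 25-day objection period, which began when the protest is served on the awardee on 2031-04-20) are 2031-05-22 and 2031-06-21 respectively; done 2031-06-02, which is between those dates.
Step 3 — must wait 37 days from 2031-06-02 (when the written protest is filed), so not before 2031-07-09; 2031-07-10 is on or after that date.
Step 4 — 20 and 56 days from 2031-07-31 (end of the 21-day objection period, which began when the statement of grounds is filed on 2031-07-10) are 2031-08-20 and 2031-09-25 respectively; 2031-08-18 is 2 days too early.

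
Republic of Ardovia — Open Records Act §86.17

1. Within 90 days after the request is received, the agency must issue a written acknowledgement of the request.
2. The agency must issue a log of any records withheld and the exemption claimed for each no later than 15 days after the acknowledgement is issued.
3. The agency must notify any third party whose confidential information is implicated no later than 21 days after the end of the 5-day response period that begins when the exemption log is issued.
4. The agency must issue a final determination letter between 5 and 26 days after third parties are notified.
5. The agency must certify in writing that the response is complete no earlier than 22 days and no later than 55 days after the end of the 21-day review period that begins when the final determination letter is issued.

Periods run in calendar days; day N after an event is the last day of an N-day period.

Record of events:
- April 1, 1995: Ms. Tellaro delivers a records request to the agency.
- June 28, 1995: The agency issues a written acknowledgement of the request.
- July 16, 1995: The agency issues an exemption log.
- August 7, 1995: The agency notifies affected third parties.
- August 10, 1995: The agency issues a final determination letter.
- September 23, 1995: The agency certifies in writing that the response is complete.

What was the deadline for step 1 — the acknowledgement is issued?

June 30, 1995

Step 1 runs from April 1, 1995, when the request is received. 90 days after April 1, 1995 is June 30, 1995.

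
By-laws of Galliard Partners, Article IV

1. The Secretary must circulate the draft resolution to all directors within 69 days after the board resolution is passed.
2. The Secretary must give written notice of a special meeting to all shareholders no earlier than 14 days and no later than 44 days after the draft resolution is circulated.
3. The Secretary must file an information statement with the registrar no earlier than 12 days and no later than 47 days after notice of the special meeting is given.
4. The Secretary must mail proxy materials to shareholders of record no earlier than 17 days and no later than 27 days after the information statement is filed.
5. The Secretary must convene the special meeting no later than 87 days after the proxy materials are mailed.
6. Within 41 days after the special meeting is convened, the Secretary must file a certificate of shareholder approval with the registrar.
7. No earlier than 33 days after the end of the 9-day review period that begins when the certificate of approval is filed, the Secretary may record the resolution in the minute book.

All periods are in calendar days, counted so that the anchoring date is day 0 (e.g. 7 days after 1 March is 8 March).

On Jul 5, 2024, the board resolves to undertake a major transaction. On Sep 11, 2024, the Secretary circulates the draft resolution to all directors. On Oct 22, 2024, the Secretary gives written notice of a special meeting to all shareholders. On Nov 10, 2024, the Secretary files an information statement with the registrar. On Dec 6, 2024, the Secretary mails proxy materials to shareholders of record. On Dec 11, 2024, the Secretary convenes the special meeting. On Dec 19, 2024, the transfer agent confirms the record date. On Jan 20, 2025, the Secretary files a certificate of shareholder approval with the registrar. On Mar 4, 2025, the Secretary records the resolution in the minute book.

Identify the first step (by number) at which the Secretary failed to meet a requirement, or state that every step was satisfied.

(1) due by Jul 5, 2024 + 69 days = Sep 12, 2024; done Sep 11, 2024 — timely.
(2) the permitted window runs from Sep 11, 2024 + 14 = Sep 25, 2024 to Sep 11, 2024 + 44 = Oct 25, 2024; Oct 22, 2024 falls inside that range.
(3) the permitted window runs from Oct 22, 2024 + 12 = Nov 3, 2024 to Oct 22, 2024 + 47 = Dec 8, 2024; Nov 10, 2024 falls inside that range.
(4) the permitted window runs from Nov 10, 2024 + 17 = Nov 27, 2024 to Nov 10, 2024 + 27 = Dec 7, 2024; done Dec 6, 2024 — within the window.
(5) due by Dec 6, 2024 + 87 days = Mar 3, 2025; completed Dec 11, 2024, before the deadline.
(6) due by Dec 11, 2024 + 41 days = Jan 21, 2025; completed Jan 20, 2025, before the deadline.
(7) permitted from Jan 29, 2025 + 33 days = Mar 3, 2025 onward; done Mar 4, 2025, after the minimum wait.

None — every step was satisfied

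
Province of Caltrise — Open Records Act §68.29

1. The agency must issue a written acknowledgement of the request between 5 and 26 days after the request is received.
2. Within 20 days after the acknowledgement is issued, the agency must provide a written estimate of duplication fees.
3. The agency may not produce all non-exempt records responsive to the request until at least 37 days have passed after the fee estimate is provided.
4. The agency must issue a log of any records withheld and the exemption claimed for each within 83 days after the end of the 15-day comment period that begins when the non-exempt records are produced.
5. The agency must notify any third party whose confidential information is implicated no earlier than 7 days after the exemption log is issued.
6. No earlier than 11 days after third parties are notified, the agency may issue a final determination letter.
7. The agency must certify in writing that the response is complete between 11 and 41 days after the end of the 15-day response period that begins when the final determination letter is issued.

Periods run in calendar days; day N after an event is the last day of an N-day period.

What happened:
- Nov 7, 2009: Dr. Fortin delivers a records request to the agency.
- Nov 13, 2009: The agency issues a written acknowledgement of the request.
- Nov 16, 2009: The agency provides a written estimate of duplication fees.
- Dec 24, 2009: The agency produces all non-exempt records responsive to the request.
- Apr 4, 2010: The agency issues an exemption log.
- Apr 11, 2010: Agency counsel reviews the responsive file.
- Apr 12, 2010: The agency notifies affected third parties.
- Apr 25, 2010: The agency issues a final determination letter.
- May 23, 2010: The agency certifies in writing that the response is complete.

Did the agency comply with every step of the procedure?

(1) the permitted window runs from Nov 7, 2009 + 5 = Nov 12, 2009 to Nov 7, 2009 + 26 = Dec 3, 2009; done Nov 13, 2009 — within the window.
(2) due by Nov 13, 2009 + 20 days = Dec 3, 2009; done Nov 16, 2009 — timely.
(3) permitted from Nov 16, 2009 + 37 days = Dec 23, 2009 onward; done Dec 24, 2009, after the minimum wait.
(4) due by Jan 8, 2010 + 83 days = Apr 1, 2010; done Apr 4, 2010 — 3 days late.
No need to go further; step 4 was not satisfied.

No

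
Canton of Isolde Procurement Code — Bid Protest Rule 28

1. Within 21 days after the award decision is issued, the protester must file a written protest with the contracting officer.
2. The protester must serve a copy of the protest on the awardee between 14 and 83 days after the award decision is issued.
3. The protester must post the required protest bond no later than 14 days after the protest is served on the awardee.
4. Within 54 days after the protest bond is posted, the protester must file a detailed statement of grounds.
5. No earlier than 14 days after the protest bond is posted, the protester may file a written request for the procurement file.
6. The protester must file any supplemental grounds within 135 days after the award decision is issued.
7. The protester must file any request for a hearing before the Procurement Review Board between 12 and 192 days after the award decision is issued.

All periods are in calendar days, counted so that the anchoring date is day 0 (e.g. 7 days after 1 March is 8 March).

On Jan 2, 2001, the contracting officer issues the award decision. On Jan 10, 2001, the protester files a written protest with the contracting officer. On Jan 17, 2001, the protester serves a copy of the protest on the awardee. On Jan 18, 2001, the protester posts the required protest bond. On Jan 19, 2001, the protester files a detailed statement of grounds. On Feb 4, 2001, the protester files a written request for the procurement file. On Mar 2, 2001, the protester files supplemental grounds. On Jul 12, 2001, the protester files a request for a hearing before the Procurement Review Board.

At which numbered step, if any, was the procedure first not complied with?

Step 1: 21 days after Jan 2, 2001 (when the award decision is issued) is Jan 23, 2001; done Jan 10, 2001 — timely.
Step 2: the window is 14–83 days after Jan 2, 2001 (when the award decision is issued), so Jan 16, 2001 through Mar 26, 2001; done Jan 17, 2001 — within the window.
Step 3: 14 days after Jan 17, 2001 (when the protest is served on the awardee) is Jan 31, 2001; done Jan 18, 2001 — timely.
Step 4: 54 days after Jan 18, 2001 (when the protest bond is posted) is Mar 13, 2001; completed Jan 19, 2001, before the deadline.
Step 5: the earliest permitted date is 14 days after Jan 18, 2001 (when the protest bond is posted), i.e. Feb 1, 2001; done Feb 4, 2001 — permitted.
Step 6: 135 days after Jan 2, 2001 (when the award decision is issued) is May 17, 2001; done Mar 2, 2001 — timely.
Step 7: the window is 12–192 days after Jan 2, 2001 (when the award decision is issued), so Jan 14, 2001 through Jul 13, 2001; done Jul 12, 2001 — within the window.

None — every step was satisfied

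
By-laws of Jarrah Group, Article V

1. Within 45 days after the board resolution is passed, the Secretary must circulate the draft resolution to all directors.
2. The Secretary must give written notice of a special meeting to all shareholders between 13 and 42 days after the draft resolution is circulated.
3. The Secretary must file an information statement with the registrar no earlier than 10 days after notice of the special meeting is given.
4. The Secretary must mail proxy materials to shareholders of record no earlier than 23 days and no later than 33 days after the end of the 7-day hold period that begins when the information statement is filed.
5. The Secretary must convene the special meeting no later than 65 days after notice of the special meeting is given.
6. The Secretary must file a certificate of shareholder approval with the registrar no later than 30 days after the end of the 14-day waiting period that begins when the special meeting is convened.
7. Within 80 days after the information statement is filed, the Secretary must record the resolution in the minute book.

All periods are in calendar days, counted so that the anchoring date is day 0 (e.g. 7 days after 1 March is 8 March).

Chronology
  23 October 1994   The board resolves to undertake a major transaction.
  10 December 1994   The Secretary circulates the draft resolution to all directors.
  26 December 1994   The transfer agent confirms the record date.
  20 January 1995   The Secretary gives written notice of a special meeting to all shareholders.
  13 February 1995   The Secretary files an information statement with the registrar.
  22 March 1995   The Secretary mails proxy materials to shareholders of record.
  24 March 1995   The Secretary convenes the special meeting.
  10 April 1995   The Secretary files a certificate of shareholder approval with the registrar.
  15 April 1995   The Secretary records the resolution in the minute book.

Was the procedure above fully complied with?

Step 1 — counting 45 days from 23 October 1994 (when the board resolution is passed) gives a deadline of 7 December 1994; not done until 10 December 1994, 3 days after the deadline.

No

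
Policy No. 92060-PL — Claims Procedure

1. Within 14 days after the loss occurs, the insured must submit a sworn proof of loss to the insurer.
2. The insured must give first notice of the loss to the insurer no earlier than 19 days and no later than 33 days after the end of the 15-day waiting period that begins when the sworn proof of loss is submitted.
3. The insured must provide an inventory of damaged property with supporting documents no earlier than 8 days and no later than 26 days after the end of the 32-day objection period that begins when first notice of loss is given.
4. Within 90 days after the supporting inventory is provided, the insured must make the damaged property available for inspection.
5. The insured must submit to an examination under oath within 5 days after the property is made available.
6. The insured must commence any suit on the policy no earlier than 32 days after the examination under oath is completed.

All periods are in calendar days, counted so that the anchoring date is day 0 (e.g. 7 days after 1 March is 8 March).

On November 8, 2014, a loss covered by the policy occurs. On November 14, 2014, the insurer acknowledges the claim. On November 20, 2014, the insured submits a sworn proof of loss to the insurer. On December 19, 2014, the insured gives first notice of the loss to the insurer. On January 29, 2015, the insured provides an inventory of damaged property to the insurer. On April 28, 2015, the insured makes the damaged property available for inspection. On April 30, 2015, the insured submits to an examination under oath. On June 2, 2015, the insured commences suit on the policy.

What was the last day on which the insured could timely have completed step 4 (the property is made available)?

Step 4 runs from January 29, 2015, when the supporting inventory is provided. 90 days after January 29, 2015 is April 29, 2015.

April 29, 2015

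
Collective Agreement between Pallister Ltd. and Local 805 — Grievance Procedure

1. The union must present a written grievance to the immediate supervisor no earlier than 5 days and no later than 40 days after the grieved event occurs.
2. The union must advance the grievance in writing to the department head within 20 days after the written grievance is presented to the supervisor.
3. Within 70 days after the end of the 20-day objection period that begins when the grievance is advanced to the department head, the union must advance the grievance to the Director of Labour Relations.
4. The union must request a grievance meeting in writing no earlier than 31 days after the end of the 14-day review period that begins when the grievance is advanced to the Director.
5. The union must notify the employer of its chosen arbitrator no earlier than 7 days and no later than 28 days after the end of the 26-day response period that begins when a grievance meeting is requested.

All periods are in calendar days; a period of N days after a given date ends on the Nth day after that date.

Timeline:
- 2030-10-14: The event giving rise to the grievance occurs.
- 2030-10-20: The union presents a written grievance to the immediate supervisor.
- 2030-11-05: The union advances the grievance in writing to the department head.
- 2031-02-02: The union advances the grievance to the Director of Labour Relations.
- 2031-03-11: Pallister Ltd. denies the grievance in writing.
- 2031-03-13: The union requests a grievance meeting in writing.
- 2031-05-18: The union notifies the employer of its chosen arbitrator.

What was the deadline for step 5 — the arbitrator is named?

2031-05-06

A grievance meeting is requested on 2031-03-13; the 26-day response period therefore ends 2031-04-08, and step 5 runs from that date. The window is 7–28 days after 2031-04-08; it closes on 2031-05-06.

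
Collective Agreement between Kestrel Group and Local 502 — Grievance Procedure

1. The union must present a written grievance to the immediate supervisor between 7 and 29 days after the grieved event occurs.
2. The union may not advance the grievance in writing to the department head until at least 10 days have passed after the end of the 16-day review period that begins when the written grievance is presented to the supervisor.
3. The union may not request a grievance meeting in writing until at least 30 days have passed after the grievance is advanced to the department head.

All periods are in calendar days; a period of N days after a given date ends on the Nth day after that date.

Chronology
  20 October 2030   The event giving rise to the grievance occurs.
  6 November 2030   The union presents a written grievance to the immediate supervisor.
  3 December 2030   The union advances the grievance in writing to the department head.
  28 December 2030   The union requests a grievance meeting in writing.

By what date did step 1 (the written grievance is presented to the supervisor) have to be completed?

Step 1 runs from 20 October 2030, when the grieved event occurs. The window is 7–29 days after 20 October 2030; it closes on 18 November 2030.

18 November 2030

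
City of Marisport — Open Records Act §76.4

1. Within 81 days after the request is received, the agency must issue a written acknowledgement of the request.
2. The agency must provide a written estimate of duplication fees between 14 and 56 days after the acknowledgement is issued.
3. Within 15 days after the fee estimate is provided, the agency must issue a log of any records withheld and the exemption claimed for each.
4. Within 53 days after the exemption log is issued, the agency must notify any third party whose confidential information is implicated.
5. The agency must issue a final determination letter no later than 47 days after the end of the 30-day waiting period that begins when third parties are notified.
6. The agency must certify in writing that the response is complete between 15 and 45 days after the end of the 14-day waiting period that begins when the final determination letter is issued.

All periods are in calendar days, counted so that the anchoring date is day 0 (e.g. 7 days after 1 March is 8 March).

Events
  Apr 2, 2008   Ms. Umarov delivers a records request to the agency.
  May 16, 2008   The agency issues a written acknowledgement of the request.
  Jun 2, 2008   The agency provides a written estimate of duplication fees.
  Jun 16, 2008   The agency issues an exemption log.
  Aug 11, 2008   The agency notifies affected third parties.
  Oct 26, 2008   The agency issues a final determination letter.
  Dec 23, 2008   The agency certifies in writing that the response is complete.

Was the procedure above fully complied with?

Step 1 — counting 81 days from Apr 2, 2008 (when the request is received) gives a deadline of Jun 22, 2008; done May 16, 2008 — timely.
Step 2 — 14 and 56 days from May 16, 2008 (when the acknowledgement is issued) are May 30, 2008 and Jul 11, 2008 respectively; Jun 2, 2008 falls inside that range.
Step 3 — counting 15 days from Jun 2, 2008 (when the fee estimate is provided) gives a deadline of Jun 17, 2008; done Jun 16, 2008 — timely.
Step 4 — counting 53 days from Jun 16, 2008 (when the exemption log is issued) gives a deadline of Aug 8, 2008; not done until Aug 11, 2008, 3 days after the deadline.
No need to go further; step 4 was not satisfied.

No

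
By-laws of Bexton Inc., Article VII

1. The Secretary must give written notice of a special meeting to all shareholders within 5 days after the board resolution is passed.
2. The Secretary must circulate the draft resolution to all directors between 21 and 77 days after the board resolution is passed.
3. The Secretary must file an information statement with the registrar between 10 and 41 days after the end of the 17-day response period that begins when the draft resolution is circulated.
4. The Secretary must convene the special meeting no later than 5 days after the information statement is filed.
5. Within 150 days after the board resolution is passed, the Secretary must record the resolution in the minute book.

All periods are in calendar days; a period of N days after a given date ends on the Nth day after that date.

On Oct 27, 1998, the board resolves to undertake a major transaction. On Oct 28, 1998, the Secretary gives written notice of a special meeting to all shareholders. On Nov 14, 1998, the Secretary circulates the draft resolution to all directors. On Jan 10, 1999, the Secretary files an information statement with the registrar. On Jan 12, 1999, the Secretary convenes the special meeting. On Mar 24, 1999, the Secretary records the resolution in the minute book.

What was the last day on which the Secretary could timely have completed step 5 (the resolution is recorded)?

Mar 26, 1999

Step 5 runs from Oct 27, 1998, when the board resolution is passed. 150 days after Oct 27, 1998 is Mar 26, 1999.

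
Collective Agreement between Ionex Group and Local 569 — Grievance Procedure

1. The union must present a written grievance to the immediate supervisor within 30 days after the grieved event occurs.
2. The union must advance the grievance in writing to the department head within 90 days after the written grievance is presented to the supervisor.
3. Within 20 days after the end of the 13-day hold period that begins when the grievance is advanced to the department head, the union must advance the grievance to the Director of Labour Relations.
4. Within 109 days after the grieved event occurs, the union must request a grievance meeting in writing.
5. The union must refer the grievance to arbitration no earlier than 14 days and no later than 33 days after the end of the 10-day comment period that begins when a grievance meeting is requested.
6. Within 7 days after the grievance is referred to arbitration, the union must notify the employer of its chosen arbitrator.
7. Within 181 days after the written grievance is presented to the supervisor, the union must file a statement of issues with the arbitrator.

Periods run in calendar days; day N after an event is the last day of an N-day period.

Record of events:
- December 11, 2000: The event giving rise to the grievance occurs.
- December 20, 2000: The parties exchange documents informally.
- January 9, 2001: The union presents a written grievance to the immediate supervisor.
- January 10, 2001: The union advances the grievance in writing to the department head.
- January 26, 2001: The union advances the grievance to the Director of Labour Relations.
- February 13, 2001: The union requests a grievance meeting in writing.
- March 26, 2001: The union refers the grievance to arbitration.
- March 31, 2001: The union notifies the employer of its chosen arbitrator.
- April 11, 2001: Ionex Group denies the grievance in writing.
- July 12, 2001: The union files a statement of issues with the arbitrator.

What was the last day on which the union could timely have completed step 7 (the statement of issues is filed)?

Step 7 runs from January 9, 2001, when the written grievance is presented to the supervisor. 181 days after January 9, 2001 is July 9, 2001.

July 9, 2001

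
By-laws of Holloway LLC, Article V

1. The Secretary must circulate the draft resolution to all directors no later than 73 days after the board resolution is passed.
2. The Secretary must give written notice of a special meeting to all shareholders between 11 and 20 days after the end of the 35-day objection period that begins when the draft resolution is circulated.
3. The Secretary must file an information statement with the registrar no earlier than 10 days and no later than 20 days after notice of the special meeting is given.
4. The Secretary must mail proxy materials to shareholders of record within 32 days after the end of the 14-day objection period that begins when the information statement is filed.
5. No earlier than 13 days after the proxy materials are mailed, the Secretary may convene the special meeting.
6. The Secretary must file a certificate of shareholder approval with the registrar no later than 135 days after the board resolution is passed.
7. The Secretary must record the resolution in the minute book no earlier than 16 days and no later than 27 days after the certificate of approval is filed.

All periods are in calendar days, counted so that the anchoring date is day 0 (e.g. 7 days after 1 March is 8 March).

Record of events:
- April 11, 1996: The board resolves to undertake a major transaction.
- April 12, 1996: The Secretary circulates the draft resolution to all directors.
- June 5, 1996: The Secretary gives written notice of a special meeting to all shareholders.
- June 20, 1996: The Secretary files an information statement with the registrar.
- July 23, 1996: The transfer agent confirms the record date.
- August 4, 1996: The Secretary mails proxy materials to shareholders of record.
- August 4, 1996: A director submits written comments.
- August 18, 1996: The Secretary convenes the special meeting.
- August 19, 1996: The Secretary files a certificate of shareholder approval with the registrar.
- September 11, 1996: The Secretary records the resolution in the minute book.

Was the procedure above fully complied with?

Yes

(1) due by April 11, 1996 + 73 days = June 23, 1996; done April 12, 1996 — timely.
(2) the permitted window runs from May 17, 1996 + 11 = May 28, 1996 to May 17, 1996 + 20 = June 6, 1996; June 5, 1996 falls inside that range.
(3) the permitted window runs from June 5, 1996 + 10 = June 15, 1996 to June 5, 1996 + 20 = June 25, 1996; done June 20, 1996 — within the window.
(4) due by July 4, 1996 + 32 days = August 5, 1996; completed August 4, 1996, before the deadline.
(5) permitted from August 4, 1996 + 13 days = August 17, 1996 onward; done August 18, 1996 — permitted.
(6) due by April 11, 1996 + 135 days = August 24, 1996; completed August 19, 1996, before the deadline.
(7) the permitted window runs from August 19, 1996 + 16 = September 4, 1996 to August 19, 1996 + 27 = September 15, 1996; done September 11, 1996 — within the window.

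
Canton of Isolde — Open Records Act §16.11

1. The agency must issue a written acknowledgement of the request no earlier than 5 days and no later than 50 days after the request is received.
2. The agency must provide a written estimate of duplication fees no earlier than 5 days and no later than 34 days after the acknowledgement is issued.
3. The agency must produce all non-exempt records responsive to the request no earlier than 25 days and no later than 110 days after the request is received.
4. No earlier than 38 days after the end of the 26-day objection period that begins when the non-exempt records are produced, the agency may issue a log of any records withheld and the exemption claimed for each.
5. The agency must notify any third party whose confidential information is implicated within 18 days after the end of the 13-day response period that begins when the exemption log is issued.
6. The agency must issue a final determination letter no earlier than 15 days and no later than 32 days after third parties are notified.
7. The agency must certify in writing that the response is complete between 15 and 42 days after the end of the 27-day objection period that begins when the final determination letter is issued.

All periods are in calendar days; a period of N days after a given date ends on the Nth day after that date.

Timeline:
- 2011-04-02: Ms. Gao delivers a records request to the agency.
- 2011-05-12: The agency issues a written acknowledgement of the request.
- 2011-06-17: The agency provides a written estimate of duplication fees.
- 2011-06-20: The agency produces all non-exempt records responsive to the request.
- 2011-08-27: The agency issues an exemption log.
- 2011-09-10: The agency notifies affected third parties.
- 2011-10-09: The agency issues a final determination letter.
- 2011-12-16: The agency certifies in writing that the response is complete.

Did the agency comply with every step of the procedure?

Step 1: the window is 5–50 days after 2011-04-02 (when the request is received), so 2011-04-07 through 2011-05-22; 2011-05-12 falls inside that range.
Step 2: the window is 5–34 days after 2011-05-12 (when the acknowledgement is issued), so 2011-05-17 through 2011-06-15; done 2011-06-17 — 2 days after the window closed.
Later steps need not be reached.

No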